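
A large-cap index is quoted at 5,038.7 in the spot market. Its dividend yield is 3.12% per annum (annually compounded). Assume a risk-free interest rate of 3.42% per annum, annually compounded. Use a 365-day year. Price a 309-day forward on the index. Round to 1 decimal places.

F = S · (1+r)^T / (1+q)^T
= 5038.7 × 1.028878 / 1.026351 = 5038.7 × 1.002462
F = 5,051.1

5,051.1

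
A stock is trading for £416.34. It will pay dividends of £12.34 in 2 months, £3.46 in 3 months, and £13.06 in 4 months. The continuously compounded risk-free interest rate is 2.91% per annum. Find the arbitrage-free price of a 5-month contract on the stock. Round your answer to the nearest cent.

£392.42

PV(dividends) I = 12.34·e^(−0.0291·2/12) + 3.46·e^(−0.0291·3/12) + 13.06·e^(−0.0291·4/12)
I = 12.2803 + 3.4349 + 12.9339 = 28.6491
F = (S − I)·e^(rT) = (416.34 − 28.6491) · e^(0.0291·5/12)
= 387.6909 · e^0.012125 = 387.6909 × 1.012199 = £392.42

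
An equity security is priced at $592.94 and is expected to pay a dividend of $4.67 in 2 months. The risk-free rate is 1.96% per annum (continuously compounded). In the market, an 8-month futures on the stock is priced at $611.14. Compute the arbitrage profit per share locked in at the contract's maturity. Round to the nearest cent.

$15.12 per share

PV(dividends) I = 4.67·e^(−0.0196·2/12) = 4.6548
Fair futures F* = (S − I)·e^(rT) = (592.94 − 4.6548)·e^0.013067 = 588.2852 × 1.013153 = 596.0229
Market $611.14 > fair 596.0229: forward overpriced → cash-and-carry (borrow at r, buy the stock and collect the dividends, short the forward).
Profit at T = |F_mkt − F*| = |611.14 − 596.0229| = $15.12 per share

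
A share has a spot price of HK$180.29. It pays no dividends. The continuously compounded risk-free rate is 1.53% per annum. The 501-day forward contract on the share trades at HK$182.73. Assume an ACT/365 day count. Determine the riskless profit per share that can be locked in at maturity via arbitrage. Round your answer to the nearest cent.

HK$1.39 per share

Fair forward: F* = S·e^(carry·T), with carry = r = 0.0153
F* = 180.29 · e^(0.0153 × 501/365) = 180.29 · e^0.021001 = 180.29 × 1.021223 = HK$184.1163
Market HK$182.73 < fair HK$184.1163: forward underpriced → reverse cash-and-carry (short spot, go long the forward).
At maturity, profit = |F_mkt − F*| = |182.73 − 184.1163| = HK$1.39 per share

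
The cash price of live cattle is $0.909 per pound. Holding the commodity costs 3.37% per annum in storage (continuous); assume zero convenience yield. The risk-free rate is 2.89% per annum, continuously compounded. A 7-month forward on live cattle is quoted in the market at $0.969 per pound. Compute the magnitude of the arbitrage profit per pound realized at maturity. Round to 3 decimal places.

$0.026 per pound

Fair forward: F* = S·e^(carry·T), with carry = (r + u) = 0.0289 + 0.0337 = 0.0626
F* = 0.909 · e^(0.0626 × 7/12) = 0.909 · e^0.036517 = 0.909 × 1.037192 = $0.9428
Market $0.969 > fair $0.9428: forward overpriced → cash-and-carry (buy spot, short the forward).
At maturity, profit = |F_mkt − F*| = |0.969 − 0.9428| = $0.026 per pound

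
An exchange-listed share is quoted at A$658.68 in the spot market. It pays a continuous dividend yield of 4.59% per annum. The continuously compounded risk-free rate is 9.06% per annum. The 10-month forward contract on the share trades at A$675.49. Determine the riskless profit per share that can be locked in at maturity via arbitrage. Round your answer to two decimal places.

A$8.19 per share

Fair forward: F* = S·e^(carry·T), with carry = (r − q) = 0.0906 − 0.0459 = 0.0447
F* = 658.68 · e^(0.0447 × 10/12) = 658.68 · e^0.037250 = 658.68 × 1.037952 = A$683.6782
Market A$675.49 < fair A$683.6782: forward underpriced → reverse cash-and-carry (short spot, go long the forward).
At maturity, profit = |F_mkt − F*| = |675.49 − 683.6782| = A$8.19 per share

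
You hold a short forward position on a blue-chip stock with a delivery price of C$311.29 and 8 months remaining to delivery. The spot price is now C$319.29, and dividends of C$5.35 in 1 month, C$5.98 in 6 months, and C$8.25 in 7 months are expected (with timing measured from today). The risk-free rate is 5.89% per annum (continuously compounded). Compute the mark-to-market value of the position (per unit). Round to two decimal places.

PV(remaining dividends) I = 5.35·e^(−0.0589·1/12) + 5.98·e^(−0.0589·6/12) + 8.25·e^(−0.0589·7/12) = 19.1016
Current forward F = (S − I)·e^(rT) = (319.29 − 19.1016)·e^(0.0589·8/12) = 300.1884 × 1.040048 = 312.2103
Value (long) = (F − K)·e^(−rT) = (312.2103 − 311.29) × 0.961494 = 0.8849
Short position value = −(long value) = -C$0.88

-C$0.88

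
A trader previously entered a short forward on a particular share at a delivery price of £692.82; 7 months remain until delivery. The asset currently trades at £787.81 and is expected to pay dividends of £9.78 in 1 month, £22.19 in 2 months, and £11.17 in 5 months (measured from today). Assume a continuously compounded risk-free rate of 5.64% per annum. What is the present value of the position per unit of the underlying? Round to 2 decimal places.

-£74.79

PV(remaining dividends) I = 9.78·e^(−0.0564·1/12) + 22.19·e^(−0.0564·2/12) + 11.17·e^(−0.0564·5/12) = 42.6271
Current forward F = (S − I)·e^(rT) = (787.81 − 42.6271)·e^(0.0564·7/12) = 745.1829 × 1.033447 = 770.1070
Value (long) = (F − K)·e^(−rT) = (770.1070 − 692.82) × 0.967635 = 74.7856
Short position value = −(long value) = -£74.79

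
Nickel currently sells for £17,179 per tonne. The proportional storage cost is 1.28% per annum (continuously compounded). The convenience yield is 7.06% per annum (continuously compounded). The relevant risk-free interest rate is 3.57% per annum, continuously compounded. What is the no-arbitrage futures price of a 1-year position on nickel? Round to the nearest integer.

Net carry = r + u − y = 0.0357 + 0.0128 − 0.0706 = -0.0221
F = S·e^((r+u−y)T) = 17179 · e^(-0.0221 × 1) = 17179 · e^-0.022100
= 17179 × 0.978142 = £16,804 per tonne

£16,804 per tonne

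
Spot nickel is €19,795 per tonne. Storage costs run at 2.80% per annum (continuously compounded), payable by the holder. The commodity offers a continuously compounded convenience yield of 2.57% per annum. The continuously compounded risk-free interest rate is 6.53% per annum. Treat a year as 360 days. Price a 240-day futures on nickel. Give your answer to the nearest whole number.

Net carry = r + u − y = 0.0653 + 0.0280 − 0.0257 = 0.0676
F = S·e^((r+u−y)T) = 19795 · e^(0.0676 × 240/360) = 19795 · e^0.045067
= 19795 × 1.046098 = €20,708 per tonne

€20,708 per tonne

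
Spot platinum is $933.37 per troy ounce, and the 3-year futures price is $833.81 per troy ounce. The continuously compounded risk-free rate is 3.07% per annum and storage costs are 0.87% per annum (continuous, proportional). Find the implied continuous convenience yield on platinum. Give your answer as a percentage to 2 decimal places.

F = S·e^((r+u−y)T) ⇒ (r+u−y) = ln(F/S)/T
ln(833.81/933.37) = -0.112796; /T ⇒ -0.037599
y = r + u − ln(F/S)/T = 0.0307 + 0.0087 + 0.037599 = 0.076999
y = 7.70%

7.70%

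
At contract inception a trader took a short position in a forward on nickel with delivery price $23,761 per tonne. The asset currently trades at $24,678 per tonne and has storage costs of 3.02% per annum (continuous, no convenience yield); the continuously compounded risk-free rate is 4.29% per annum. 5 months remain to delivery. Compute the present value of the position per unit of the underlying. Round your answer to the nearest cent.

Current fair forward for the remaining 5 months: F = S·e^((r + u)·T), (r + u) = 0.0429 + 0.0302 = 0.0731
F = 24678 · e^(0.0731 × 5/12) = 24678 × 1.03092693 = 25441.2148
Value of long forward = (F − K)·e^(−rT) = (25441.2148 − 23761) · e^(−0.0429·5/12)
= 1680.2148 × 0.98228381 = 1650.45
Short position value = −(long value) = -$1650.45

-$1650.45 per tonne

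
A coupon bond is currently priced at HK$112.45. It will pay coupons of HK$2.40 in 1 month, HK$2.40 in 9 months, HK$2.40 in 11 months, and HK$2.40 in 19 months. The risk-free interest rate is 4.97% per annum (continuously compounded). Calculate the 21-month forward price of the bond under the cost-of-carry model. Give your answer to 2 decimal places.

HK$112.62

PV(coupons) I = 2.40·e^(−0.0497·1/12) + 2.40·e^(−0.0497·9/12) + 2.40·e^(−0.0497·11/12) + 2.40·e^(−0.0497·19/12)
I = 2.3901 + 2.3122 + 2.2931 + 2.2184 = 9.2138
F = (S − I)·e^(rT) = (112.45 − 9.2138) · e^(0.0497·21/12)
= 103.2362 · e^0.086975 = 103.2362 × 1.090869 = HK$112.62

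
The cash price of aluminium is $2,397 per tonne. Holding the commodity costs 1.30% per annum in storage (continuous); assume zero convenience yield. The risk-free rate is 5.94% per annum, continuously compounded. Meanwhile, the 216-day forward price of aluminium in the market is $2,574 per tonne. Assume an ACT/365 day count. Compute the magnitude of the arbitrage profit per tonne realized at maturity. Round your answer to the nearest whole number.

$72 per tonne

Fair forward: F* = S·e^(carry·T), with carry = (r + u) = 0.0594 + 0.0130 = 0.0724
F* = 2397 · e^(0.0724 × 216/365) = 2397 · e^0.042845 = 2397 × 1.043776 = $2501.9311
Market $2574 > fair $2501.9311: forward overpriced → cash-and-carry (buy spot, short the forward).
At maturity, profit = |F_mkt − F*| = |2574 − 2501.9311| = $72 per tonne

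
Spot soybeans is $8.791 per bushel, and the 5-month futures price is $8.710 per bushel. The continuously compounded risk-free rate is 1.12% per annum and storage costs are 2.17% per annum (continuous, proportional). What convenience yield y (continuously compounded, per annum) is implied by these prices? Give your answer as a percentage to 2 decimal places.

F = S·e^((r+u−y)T) ⇒ (r+u−y) = ln(F/S)/T
ln(8.710/8.791) = -0.009257; /T ⇒ -0.022217
y = r + u − ln(F/S)/T = 0.0112 + 0.0217 + 0.022217 = 0.055117
y = 5.51%

5.51%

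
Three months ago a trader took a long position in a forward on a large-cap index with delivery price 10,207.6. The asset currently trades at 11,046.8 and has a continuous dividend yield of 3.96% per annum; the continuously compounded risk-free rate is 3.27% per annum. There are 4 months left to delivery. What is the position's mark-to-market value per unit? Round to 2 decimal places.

805.00

Current fair forward for the remaining 4 months: F = S·e^((r − q)·T), (r − q) = 0.0327 − 0.0396 = -0.0069
F = 11046.8 · e^(-0.0069 × 4/12) = 11046.8 × 0.99770264 = 11021.4215
Value of long forward = (F − K)·e^(−rT) = (11021.4215 − 10207.6) · e^(−0.0327·4/12)
= 813.8215 × 0.98915919 = 805.00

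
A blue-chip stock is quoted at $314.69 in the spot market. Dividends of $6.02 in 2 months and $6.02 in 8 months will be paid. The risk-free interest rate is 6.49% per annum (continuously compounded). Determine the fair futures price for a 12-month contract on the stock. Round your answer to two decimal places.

PV(dividends) I = 6.02·e^(−0.0649·2/12) + 6.02·e^(−0.0649·8/12)
I = 5.9552 + 5.7651 = 11.7203
F = (S − I)·e^(rT) = (314.69 − 11.7203) · e^(0.0649·12/12)
= 302.9697 · e^0.064900 = 302.9697 × 1.067052 = $323.28

$323.28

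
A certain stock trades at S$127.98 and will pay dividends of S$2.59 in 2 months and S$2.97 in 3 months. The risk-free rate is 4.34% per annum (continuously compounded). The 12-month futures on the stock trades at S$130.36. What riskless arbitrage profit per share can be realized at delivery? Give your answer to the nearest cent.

S$2.46 per share

PV(dividends) I = 2.59·e^(−0.0434·2/12) + 2.97·e^(−0.0434·3/12) = 5.5093
Fair futures F* = (S − I)·e^(rT) = (127.98 − 5.5093)·e^0.043400 = 122.4707 × 1.044356 = 127.9030
Market S$130.36 > fair 127.9030: forward overpriced → cash-and-carry (borrow at r, buy the stock and collect the dividends, short the forward).
Profit at T = |F_mkt − F*| = |130.36 − 127.9030| = S$2.46 per share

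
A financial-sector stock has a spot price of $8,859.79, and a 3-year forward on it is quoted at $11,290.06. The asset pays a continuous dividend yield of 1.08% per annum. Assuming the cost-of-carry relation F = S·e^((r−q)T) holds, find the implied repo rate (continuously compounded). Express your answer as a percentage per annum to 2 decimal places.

From F = S·e^((r−q)T): (r − q) = ln(F/S)/T
ln(11290.06/8859.79) = ln(1.274303) = 0.242399
(r − q) = 0.242399 / (3) = 0.080800
r = ln(F/S)/T + q = 0.080800 + 0.0108 = 0.091600
r = 9.16%

9.16%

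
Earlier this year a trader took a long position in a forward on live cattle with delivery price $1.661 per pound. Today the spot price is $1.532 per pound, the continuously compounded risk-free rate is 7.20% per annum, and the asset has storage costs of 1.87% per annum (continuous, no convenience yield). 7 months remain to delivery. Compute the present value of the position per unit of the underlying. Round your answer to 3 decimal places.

Current fair forward for the remaining 7 months: F = S·e^((r + u)·T), (r + u) = 0.0720 + 0.0187 = 0.0907
F = 1.532 · e^(0.0907 × 7/12) = 1.532 × 1.054333 = 1.6152
Value of long forward = (F − K)·e^(−rT) = (1.6152 − 1.661) · e^(−0.0720·7/12)
= -0.0458 × 0.958870 = -0.044

-$0.044 per pound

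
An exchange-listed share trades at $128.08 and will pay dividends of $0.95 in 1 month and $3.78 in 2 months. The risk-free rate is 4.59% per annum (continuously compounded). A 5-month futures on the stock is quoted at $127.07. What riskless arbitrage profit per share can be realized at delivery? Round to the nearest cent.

$1.31 per share

PV(dividends) I = 0.95·e^(−0.0459·1/12) + 3.78·e^(−0.0459·2/12) = 4.6976
Fair futures F* = (S − I)·e^(rT) = (128.08 − 4.6976)·e^0.019125 = 123.3824 × 1.019309 = 125.7648
Market $127.07 > fair 125.7648: forward overpriced → cash-and-carry (borrow at r, buy the stock and collect the dividends, short the forward).
Profit at T = |F_mkt − F*| = |127.07 − 125.7648| = $1.31 per share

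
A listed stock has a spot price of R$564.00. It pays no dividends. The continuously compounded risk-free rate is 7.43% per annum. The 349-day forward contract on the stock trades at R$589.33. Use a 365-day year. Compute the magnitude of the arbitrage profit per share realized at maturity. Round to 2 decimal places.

R$16.20 per share

Fair forward: F* = S·e^(carry·T), with carry = r = 0.0743
F* = 564.00 · e^(0.0743 × 349/365) = 564.00 · e^0.071043 = 564.00 × 1.073627 = R$605.5256
Market R$589.33 < fair R$605.5256: forward underpriced → reverse cash-and-carry (short spot, go long the forward).
At maturity, profit = |F_mkt − F*| = |589.33 − 605.5256| = R$16.20 per share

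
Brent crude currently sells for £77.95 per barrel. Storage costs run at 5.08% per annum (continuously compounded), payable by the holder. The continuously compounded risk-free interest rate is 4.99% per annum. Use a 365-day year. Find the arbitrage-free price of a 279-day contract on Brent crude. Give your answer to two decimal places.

£84.19 per barrel

Net carry = r + u − y = 0.0499 + 0.0508 − 0.0000 = 0.1007
F = S·e^((r+u−y)T) = 77.95 · e^(0.1007 × 279/365) = 77.95 · e^0.076973
= 77.95 × 1.080013 = £84.19 per barrel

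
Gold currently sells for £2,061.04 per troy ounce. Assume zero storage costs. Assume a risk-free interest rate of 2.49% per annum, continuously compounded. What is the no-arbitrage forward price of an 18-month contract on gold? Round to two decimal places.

£2,139.48 per troy ounce

F = S·e^(rT) = 2061.04 · e^(0.0249 × 18/12) = 2061.04 · e^0.03735000
= 2061.04 × 1.03805628 = £2,139.48 per troy ounce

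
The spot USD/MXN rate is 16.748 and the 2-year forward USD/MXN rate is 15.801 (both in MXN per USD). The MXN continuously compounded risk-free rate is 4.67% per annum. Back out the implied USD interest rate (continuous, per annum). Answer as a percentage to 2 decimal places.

7.58%

F = S·e^((r_MXN − r_USD)T) ⇒ r_USD = r_MXN − ln(F/S)/T
ln(15.801/16.748) = -0.058206; /(2) = -0.029103
r_USD = 0.0467 + 0.029103 = 0.075803
r_USD = 7.58%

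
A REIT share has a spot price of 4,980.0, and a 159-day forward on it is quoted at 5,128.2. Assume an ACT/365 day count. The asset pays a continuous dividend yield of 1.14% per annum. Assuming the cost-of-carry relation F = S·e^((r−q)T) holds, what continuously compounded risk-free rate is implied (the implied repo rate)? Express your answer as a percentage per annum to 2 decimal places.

From F = S·e^((r−q)T): (r − q) = ln(F/S)/T
ln(5128.2/4980.0) = ln(1.029759) = 0.029325
(r − q) = 0.029325 / (159/365) = 0.067318
r = ln(F/S)/T + q = 0.067318 + 0.0114 = 0.078718
r = 7.87%

7.87%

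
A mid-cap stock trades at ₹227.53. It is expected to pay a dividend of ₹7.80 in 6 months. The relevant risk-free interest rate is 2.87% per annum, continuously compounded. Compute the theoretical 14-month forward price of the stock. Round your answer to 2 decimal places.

PV(dividends) I = 7.80·e^(−0.0287·6/12)
I = 7.6889
F = (S − I)·e^(rT) = (227.53 − 7.6889) · e^(0.0287·14/12)
= 219.8411 · e^0.033483 = 219.8411 × 1.034050 = ₹227.33

₹227.33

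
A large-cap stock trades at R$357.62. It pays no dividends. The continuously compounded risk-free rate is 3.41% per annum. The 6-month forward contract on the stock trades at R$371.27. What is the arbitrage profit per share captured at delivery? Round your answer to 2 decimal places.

Fair forward: F* = S·e^(carry·T), with carry = r = 0.0341
F* = 357.62 · e^(0.0341 × 6/12) = 357.62 · e^0.017050 = 357.62 × 1.017196 = R$363.7696
Market R$371.27 > fair R$363.7696: forward overpriced → cash-and-carry (buy spot, short the forward).
At maturity, profit = |F_mkt − F*| = |371.27 − 363.7696| = R$7.50 per share

R$7.50 per share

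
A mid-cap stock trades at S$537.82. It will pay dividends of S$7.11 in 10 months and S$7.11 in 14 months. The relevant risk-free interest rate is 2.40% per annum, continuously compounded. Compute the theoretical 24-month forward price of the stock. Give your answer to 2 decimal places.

S$549.70

PV(dividends) I = 7.11·e^(−0.0240·10/12) + 7.11·e^(−0.0240·14/12)
I = 6.9692 + 6.9137 = 13.8829
F = (S − I)·e^(rT) = (537.82 − 13.8829) · e^(0.0240·24/12)
= 523.9371 · e^0.048000 = 523.9371 × 1.049171 = S$549.70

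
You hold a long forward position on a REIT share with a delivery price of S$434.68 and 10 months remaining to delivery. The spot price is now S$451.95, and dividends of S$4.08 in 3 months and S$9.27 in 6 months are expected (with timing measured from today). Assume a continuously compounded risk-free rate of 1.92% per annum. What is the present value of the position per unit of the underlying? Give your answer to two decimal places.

PV(remaining dividends) I = 4.08·e^(−0.0192·3/12) + 9.27·e^(−0.0192·6/12) = 13.2419
Current forward F = (S − I)·e^(rT) = (451.95 − 13.2419)·e^(0.0192·10/12) = 438.7081 × 1.016129 = 445.7840
Value (long) = (F − K)·e^(−rT) = (445.7840 − 434.68) × 0.984127 = 10.9277
Value = S$10.93

S$10.93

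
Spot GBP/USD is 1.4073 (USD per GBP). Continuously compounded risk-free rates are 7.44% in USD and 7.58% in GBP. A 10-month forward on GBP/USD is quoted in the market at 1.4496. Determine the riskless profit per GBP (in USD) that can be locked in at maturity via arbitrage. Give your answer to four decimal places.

Fair forward: F* = S·e^(carry·T), with carry = (r_USD − r_GBP) = 0.0744 − 0.0758 = -0.0014
F* = 1.4073 · e^(-0.0014 × 10/12) = 1.4073 · e^-0.001167 = 1.4073 × 0.998834 = 1.4057
Market 1.4496 > fair 1.4057: forward overpriced → cash-and-carry (buy spot, short the forward).
At maturity, profit = |F_mkt − F*| = |1.4496 − 1.4057| = 0.0439 per GBP (in USD)

0.0439 per GBP (in USD)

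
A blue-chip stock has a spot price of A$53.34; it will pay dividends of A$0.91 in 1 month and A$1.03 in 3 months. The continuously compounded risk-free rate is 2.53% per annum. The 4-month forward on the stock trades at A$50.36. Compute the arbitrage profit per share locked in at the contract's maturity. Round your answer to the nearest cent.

PV(dividends) I = 0.91·e^(−0.0253·1/12) + 1.03·e^(−0.0253·3/12) = 1.9316
Fair forward F* = (S − I)·e^(rT) = (53.34 − 1.9316)·e^0.008433 = 51.4084 × 1.008469 = 51.8438
Market A$50.36 < fair 51.8438: forward underpriced → reverse cash-and-carry (short the stock, invest proceeds at r, pay the dividends, go long the forward).
Profit at T = |F_mkt − F*| = |50.36 − 51.8438| = A$1.48 per share

A$1.48 per share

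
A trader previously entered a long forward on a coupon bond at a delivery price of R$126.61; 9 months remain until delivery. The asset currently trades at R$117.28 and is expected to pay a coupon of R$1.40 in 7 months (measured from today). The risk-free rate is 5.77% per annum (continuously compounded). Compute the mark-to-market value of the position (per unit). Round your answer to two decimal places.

-R$5.32

PV(remaining coupons) I = 1.40·e^(−0.0577·7/12) = 1.3537
Current forward F = (S − I)·e^(rT) = (117.28 − 1.3537)·e^(0.0577·9/12) = 115.9263 × 1.044225 = 121.0531
Value (long) = (F − K)·e^(−rT) = (121.0531 − 126.61) × 0.957648 = -5.3216
Value = -R$5.32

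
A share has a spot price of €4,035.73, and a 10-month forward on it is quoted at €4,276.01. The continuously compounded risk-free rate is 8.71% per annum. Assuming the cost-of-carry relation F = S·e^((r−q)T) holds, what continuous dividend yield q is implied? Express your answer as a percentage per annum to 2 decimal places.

From F = S·e^((r−q)T): (r − q) = ln(F/S)/T
ln(4276.01/4035.73) = ln(1.059538) = 0.057833
(r − q) = 0.057833 / (10/12) = 0.069400
q = r − ln(F/S)/T = 0.0871 − 0.069400 = 0.017700
q = 1.77%

1.77%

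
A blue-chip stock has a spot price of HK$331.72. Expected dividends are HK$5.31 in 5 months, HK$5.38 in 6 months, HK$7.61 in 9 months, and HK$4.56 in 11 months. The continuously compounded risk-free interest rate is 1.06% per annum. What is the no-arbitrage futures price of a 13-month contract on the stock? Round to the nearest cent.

PV(dividends) I = 5.31·e^(−0.0106·5/12) + 5.38·e^(−0.0106·6/12) + 7.61·e^(−0.0106·9/12) + 4.56·e^(−0.0106·11/12)
I = 5.2866 + 5.3516 + 7.5497 + 4.5159 = 22.7038
F = (S − I)·e^(rT) = (331.72 − 22.7038) · e^(0.0106·13/12)
= 309.0162 · e^0.011483 = 309.0162 × 1.011549 = HK$312.59

HK$312.59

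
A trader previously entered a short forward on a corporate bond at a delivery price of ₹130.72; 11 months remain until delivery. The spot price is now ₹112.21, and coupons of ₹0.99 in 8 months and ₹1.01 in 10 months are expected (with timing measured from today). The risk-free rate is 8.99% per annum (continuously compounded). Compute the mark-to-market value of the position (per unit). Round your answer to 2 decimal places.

PV(remaining coupons) I = 0.99·e^(−0.0899·8/12) + 1.01·e^(−0.0899·10/12) = 1.8695
Current forward F = (S − I)·e^(rT) = (112.21 − 1.8695)·e^(0.0899·11/12) = 110.3405 × 1.085899 = 119.8186
Value (long) = (F − K)·e^(−rT) = (119.8186 − 130.72) × 0.920896 = -10.0391
Short position value = −(long value) = ₹10.04

₹10.04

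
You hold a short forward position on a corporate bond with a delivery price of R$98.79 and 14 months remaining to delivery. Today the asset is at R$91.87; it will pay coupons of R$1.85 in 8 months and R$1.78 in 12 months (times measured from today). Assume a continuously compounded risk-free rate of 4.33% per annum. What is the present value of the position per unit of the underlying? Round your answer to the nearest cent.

R$5.56

PV(remaining coupons) I = 1.85·e^(−0.0433·8/12) + 1.78·e^(−0.0433·12/12) = 3.5019
Current forward F = (S − I)·e^(rT) = (91.87 − 3.5019)·e^(0.0433·14/12) = 88.3681 × 1.051814 = 92.9468
Value (long) = (F − K)·e^(−rT) = (92.9468 − 98.79) × 0.950738 = -5.5554
Short position value = −(long value) = R$5.56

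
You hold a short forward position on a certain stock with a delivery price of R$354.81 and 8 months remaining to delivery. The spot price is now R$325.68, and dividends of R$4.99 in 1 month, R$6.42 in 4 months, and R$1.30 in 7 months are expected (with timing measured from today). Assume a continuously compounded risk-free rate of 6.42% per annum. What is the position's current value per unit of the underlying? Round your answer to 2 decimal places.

R$26.76

PV(remaining dividends) I = 4.99·e^(−0.0642·1/12) + 6.42·e^(−0.0642·4/12) + 1.30·e^(−0.0642·7/12) = 12.4997
Current forward F = (S − I)·e^(rT) = (325.68 − 12.4997)·e^(0.0642·8/12) = 313.1803 × 1.043729 = 326.8754
Value (long) = (F − K)·e^(−rT) = (326.8754 − 354.81) × 0.958103 = -26.7642
Short position value = −(long value) = R$26.76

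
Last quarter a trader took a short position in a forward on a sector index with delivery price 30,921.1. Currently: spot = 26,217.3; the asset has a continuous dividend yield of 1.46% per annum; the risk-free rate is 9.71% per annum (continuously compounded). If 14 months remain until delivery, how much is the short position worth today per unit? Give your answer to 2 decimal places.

Current fair forward for the remaining 14 months: F = S·e^((r − q)·T), (r − q) = 0.0971 − 0.0146 = 0.0825
F = 26217.3 · e^(0.0825 × 14/12) = 26217.3 × 1.10103429 = 28866.1463
Value of long forward = (F − K)·e^(−rT) = (28866.1463 − 30921.1) · e^(−0.0971·14/12)
= -2054.9537 × 0.89289764 = -1834.86
Short position value = −(long value) = 1834.86

1834.86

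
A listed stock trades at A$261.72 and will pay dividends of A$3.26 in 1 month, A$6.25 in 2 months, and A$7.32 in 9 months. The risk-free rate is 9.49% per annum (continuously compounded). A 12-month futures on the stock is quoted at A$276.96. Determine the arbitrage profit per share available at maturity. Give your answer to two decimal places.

PV(dividends) I = 3.26·e^(−0.0949·1/12) + 6.25·e^(−0.0949·2/12) + 7.32·e^(−0.0949·9/12) = 16.2034
Fair futures F* = (S − I)·e^(rT) = (261.72 − 16.2034)·e^0.094900 = 245.5166 × 1.099549 = 269.9575
Market A$276.96 > fair 269.9575: forward overpriced → cash-and-carry (borrow at r, buy the stock and collect the dividends, short the forward).
Profit at T = |F_mkt − F*| = |276.96 − 269.9575| = A$7.00 per share

A$7.00 per share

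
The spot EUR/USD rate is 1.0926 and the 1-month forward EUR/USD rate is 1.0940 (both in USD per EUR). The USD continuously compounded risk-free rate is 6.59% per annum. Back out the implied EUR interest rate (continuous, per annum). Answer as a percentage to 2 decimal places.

F = S·e^((r_USD − r_EUR)T) ⇒ r_EUR = r_USD − ln(F/S)/T
ln(1.0940/1.0926) = 0.001281; /(1/12) = 0.015372
r_EUR = 0.0659 − 0.015372 = 0.050528
r_EUR = 5.05%

5.05%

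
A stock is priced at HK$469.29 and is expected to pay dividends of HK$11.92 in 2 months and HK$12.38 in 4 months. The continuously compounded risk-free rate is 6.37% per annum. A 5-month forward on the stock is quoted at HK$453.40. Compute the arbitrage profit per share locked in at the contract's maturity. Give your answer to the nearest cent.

PV(dividends) I = 11.92·e^(−0.0637·2/12) + 12.38·e^(−0.0637·4/12) = 23.9140
Fair forward F* = (S − I)·e^(rT) = (469.29 − 23.9140)·e^0.026542 = 445.3760 × 1.026897 = 457.3553
Market HK$453.40 < fair 457.3553: forward underpriced → reverse cash-and-carry (short the stock, invest proceeds at r, pay the dividends, go long the forward).
Profit at T = |F_mkt − F*| = |453.40 − 457.3553| = HK$3.96 per share

HK$3.96 per share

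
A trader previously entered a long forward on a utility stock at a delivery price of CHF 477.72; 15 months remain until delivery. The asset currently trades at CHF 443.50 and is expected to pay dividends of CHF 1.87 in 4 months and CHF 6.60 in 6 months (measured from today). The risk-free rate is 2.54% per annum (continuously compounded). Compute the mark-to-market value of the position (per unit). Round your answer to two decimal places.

-CHF 27.66

PV(remaining dividends) I = 1.87·e^(−0.0254·4/12) + 6.60·e^(−0.0254·6/12) = 8.3709
Current forward F = (S − I)·e^(rT) = (443.50 − 8.3709)·e^(0.0254·15/12) = 435.1291 × 1.032259 = 449.1659
Value (long) = (F − K)·e^(−rT) = (449.1659 − 477.72) × 0.968749 = -27.6618
Value = -CHF 27.66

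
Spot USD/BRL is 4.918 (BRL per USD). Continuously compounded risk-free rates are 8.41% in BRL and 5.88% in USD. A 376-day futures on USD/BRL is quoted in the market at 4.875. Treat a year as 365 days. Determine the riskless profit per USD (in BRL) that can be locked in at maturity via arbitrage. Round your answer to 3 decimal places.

0.173 per USD (in BRL)

Fair futures: F* = S·e^(carry·T), with carry = (r_BRL − r_USD) = 0.0841 − 0.0588 = 0.0253
F* = 4.918 · e^(0.0253 × 376/365) = 4.918 · e^0.026062 = 4.918 × 1.026405 = 5.0479
Market 4.875 < fair 5.0479: forward underpriced → reverse cash-and-carry (short spot, go long the forward).
At maturity, profit = |F_mkt − F*| = |4.875 − 5.0479| = 0.173 per USD (in BRL)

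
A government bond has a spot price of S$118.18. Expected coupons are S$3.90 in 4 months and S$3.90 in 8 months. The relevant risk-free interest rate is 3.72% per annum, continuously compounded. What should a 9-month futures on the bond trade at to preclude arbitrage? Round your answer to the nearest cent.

PV(coupons) I = 3.90·e^(−0.0372·4/12) + 3.90·e^(−0.0372·8/12)
I = 3.8519 + 3.8045 = 7.6564
F = (S − I)·e^(rT) = (118.18 − 7.6564) · e^(0.0372·9/12)
= 110.5236 · e^0.027900 = 110.5236 × 1.028293 = S$113.65

S$113.65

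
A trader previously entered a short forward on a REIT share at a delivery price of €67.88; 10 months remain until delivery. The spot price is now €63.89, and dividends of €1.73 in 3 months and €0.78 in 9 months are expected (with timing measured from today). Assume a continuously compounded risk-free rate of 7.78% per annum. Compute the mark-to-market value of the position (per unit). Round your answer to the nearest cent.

PV(remaining dividends) I = 1.73·e^(−0.0778·3/12) + 0.78·e^(−0.0778·9/12) = 2.4325
Current forward F = (S − I)·e^(rT) = (63.89 − 2.4325)·e^(0.0778·10/12) = 61.4575 × 1.066981 = 65.5740
Value (long) = (F − K)·e^(−rT) = (65.5740 − 67.88) × 0.937224 = -2.1612
Short position value = −(long value) = €2.16

€2.16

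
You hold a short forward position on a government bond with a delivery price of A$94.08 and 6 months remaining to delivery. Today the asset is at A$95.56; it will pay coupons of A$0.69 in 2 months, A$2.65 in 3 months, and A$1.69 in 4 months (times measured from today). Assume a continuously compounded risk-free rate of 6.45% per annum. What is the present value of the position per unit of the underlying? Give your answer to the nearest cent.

A$0.48

PV(remaining coupons) I = 0.69·e^(−0.0645·2/12) + 2.65·e^(−0.0645·3/12) + 1.69·e^(−0.0645·4/12) = 4.9443
Current forward F = (S − I)·e^(rT) = (95.56 − 4.9443)·e^(0.0645·6/12) = 90.6157 × 1.032776 = 93.5857
Value (long) = (F − K)·e^(−rT) = (93.5857 − 94.08) × 0.968264 = -0.4786
Short position value = −(long value) = A$0.48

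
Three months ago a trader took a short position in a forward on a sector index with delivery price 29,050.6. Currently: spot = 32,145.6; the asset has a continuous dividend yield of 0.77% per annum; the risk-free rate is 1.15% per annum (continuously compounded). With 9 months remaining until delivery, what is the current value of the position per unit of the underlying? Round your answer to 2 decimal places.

Current fair forward for the remaining 9 months: F = S·e^((r − q)·T), (r − q) = 0.0115 − 0.0077 = 0.0038
F = 32145.6 · e^(0.0038 × 9/12) = 32145.6 × 1.00285407 = 32237.3458
Value of long forward = (F − K)·e^(−rT) = (32237.3458 − 29050.6) · e^(−0.0115·9/12)
= 3186.7458 × 0.99141209 = 3159.38
Short position value = −(long value) = -3159.38

-3159.38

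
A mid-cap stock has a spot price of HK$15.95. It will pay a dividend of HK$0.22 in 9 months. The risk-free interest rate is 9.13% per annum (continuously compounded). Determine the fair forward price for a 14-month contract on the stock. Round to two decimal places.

PV(dividends) I = 0.22·e^(−0.0913·9/12)
I = 0.2054
F = (S − I)·e^(rT) = (15.95 − 0.2054) · e^(0.0913·14/12)
= 15.7446 · e^0.106517 = 15.7446 × 1.112397 = HK$17.51

HK$17.51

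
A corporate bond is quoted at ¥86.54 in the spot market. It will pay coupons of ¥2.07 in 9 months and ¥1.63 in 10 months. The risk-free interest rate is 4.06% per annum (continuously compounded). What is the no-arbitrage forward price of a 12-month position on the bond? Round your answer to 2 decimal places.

¥86.39

PV(coupons) I = 2.07·e^(−0.0406·9/12) + 1.63·e^(−0.0406·10/12)
I = 2.0079 + 1.5758 = 3.5837
F = (S − I)·e^(rT) = (86.54 − 3.5837) · e^(0.0406·12/12)
= 82.9563 · e^0.040600 = 82.9563 × 1.041435 = ¥86.39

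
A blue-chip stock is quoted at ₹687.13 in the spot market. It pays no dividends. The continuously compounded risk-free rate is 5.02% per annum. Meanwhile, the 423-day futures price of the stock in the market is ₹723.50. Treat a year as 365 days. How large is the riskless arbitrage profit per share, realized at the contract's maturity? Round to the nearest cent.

₹4.79 per share

Fair futures: F* = S·e^(carry·T), with carry = r = 0.0502
F* = 687.13 · e^(0.0502 × 423/365) = 687.13 · e^0.058177 = 687.13 × 1.059903 = ₹728.2911
Market ₹723.50 < fair ₹728.2911: forward underpriced → reverse cash-and-carry (short spot, go long the forward).
At maturity, profit = |F_mkt − F*| = |723.50 − 728.2911| = ₹4.79 per share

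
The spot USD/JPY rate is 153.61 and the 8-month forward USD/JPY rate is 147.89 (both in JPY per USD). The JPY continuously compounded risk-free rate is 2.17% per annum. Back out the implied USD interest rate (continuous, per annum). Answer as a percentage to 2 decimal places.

F = S·e^((r_JPY − r_USD)T) ⇒ r_USD = r_JPY − ln(F/S)/T
ln(147.89/153.61) = -0.037948; /(8/12) = -0.056922
r_USD = 0.0217 + 0.056922 = 0.078622
r_USD = 7.86%

7.86%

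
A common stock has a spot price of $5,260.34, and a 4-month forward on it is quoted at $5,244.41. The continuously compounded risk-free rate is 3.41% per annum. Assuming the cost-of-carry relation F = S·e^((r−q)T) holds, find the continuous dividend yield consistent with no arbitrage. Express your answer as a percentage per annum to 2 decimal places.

4.32%

From F = S·e^((r−q)T): (r − q) = ln(F/S)/T
ln(5244.41/5260.34) = ln(0.996972) = -0.003033
(r − q) = -0.003033 / (4/12) = -0.009099
q = r − ln(F/S)/T = 0.0341 + 0.009099 = 0.043199
q = 4.32%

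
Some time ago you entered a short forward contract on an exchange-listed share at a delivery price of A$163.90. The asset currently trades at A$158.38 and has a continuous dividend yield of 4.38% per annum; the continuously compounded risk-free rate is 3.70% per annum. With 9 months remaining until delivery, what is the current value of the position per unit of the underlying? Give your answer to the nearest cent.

A$6.15

Current fair forward for the remaining 9 months: F = S·e^((r − q)·T), (r − q) = 0.0370 − 0.0438 = -0.0068
F = 158.38 · e^(-0.0068 × 9/12) = 158.38 × 0.994913 = 157.5743
Value of long forward = (F − K)·e^(−rT) = (157.5743 − 163.90) · e^(−0.0370·9/12)
= -6.3257 × 0.972631 = -6.15
Short position value = −(long value) = A$6.15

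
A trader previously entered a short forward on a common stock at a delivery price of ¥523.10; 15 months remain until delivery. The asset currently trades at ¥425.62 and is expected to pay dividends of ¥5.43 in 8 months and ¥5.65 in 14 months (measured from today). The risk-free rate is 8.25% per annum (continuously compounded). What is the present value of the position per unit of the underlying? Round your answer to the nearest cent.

PV(remaining dividends) I = 5.43·e^(−0.0825·8/12) + 5.65·e^(−0.0825·14/12) = 10.2710
Current forward F = (S − I)·e^(rT) = (425.62 − 10.2710)·e^(0.0825·15/12) = 415.3490 × 1.108630 = 460.4684
Value (long) = (F − K)·e^(−rT) = (460.4684 − 523.10) × 0.902014 = -56.4946
Short position value = −(long value) = ¥56.49

¥56.49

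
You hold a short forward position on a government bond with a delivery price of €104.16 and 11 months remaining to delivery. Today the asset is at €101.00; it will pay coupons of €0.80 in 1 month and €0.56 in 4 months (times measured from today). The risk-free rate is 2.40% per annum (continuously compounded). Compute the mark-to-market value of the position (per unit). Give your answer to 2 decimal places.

€2.25

PV(remaining coupons) I = 0.80·e^(−0.0240·1/12) + 0.56·e^(−0.0240·4/12) = 1.3539
Current forward F = (S − I)·e^(rT) = (101.00 − 1.3539)·e^(0.0240·11/12) = 99.6461 × 1.022244 = 101.8626
Value (long) = (F − K)·e^(−rT) = (101.8626 − 104.16) × 0.978240 = -2.2474
Short position value = −(long value) = €2.25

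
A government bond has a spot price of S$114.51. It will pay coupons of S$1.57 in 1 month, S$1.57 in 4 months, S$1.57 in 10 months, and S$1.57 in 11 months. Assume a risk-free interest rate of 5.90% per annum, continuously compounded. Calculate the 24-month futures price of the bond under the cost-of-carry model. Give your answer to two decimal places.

PV(coupons) I = 1.57·e^(−0.0590·1/12) + 1.57·e^(−0.0590·4/12) + 1.57·e^(−0.0590·10/12) + 1.57·e^(−0.0590·11/12)
I = 1.5623 + 1.5394 + 1.4947 + 1.4873 = 6.0837
F = (S − I)·e^(rT) = (114.51 − 6.0837) · e^(0.0590·24/12)
= 108.4263 · e^0.118000 = 108.4263 × 1.125244 = S$122.01

S$122.01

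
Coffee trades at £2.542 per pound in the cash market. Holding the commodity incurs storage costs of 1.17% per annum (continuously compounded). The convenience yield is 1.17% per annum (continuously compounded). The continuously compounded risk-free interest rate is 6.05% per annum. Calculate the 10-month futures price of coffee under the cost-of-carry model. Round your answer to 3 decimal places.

£2.673 per pound

Net carry = r + u − y = 0.0605 + 0.0117 − 0.0117 = 0.0605
F = S·e^((r+u−y)T) = 2.542 · e^(0.0605 × 10/12) = 2.542 · e^0.050417
= 2.542 × 1.051710 = £2.673 per pound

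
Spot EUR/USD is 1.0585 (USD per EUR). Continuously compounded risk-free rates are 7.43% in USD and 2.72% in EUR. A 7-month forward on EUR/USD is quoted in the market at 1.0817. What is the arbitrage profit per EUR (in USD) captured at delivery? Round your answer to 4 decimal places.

Fair forward: F* = S·e^(carry·T), with carry = (r_USD − r_EUR) = 0.0743 − 0.0272 = 0.0471
F* = 1.0585 · e^(0.0471 × 7/12) = 1.0585 · e^0.027475 = 1.0585 × 1.027856 = 1.0880
Market 1.0817 < fair 1.0880: forward underpriced → reverse cash-and-carry (short spot, go long the forward).
At maturity, profit = |F_mkt − F*| = |1.0817 − 1.0880| = 0.0063 per EUR (in USD)

0.0063 per EUR (in USD)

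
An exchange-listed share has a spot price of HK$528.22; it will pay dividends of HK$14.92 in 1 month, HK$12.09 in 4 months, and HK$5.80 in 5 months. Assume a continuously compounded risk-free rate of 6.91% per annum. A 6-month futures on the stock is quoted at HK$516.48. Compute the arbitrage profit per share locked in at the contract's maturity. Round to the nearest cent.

PV(dividends) I = 14.92·e^(−0.0691·1/12) + 12.09·e^(−0.0691·4/12) + 5.80·e^(−0.0691·5/12) = 32.2844
Fair futures F* = (S − I)·e^(rT) = (528.22 − 32.2844)·e^0.034550 = 495.9356 × 1.035154 = 513.3697
Market HK$516.48 > fair 513.3697: forward overpriced → cash-and-carry (borrow at r, buy the stock and collect the dividends, short the forward).
Profit at T = |F_mkt − F*| = |516.48 − 513.3697| = HK$3.11 per share

HK$3.11 per share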